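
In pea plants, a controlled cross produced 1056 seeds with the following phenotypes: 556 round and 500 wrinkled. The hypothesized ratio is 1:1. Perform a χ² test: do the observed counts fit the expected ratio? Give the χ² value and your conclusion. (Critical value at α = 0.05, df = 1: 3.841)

2.970; consistent

The 1:1 ratio has 2 parts, so with N = 1056 the expected counts are:
  round: 1056 × 1/2 = 528
  wrinkled: 1056 × 1/2 = 528
χ² = Σ (O − E)² / E
  round: (556 − 528)² / 528 = 1.4848
  wrinkled: (500 − 528)² / 528 = 1.4848
χ² = 1.4848 + 1.4848 = 2.9696 ≈ 2.970
Degrees of freedom = 2 − 1 = 1; critical value at α = 0.05 is 3.841.
Since 2.970 < 3.841, we fail to reject the null hypothesis — the data are consistent with the 1:1 ratio.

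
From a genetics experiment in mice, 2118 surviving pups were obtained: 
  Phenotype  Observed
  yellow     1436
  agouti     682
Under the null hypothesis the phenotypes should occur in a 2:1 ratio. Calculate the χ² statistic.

Expected counts for N = 2118 under a 2:1 ratio (total parts = 3):
  yellow: 2118 × 2/3 = 1412
  agouti: 2118 × 1/3 = 706
χ² = Σ (O − E)² / E
  yellow: (1436 − 1412)² / 1412 = 0.4079
  agouti: (682 − 706)² / 706 = 0.8159
χ² = 0.4079 + 0.8159 = 1.2238 ≈ 1.224

1.224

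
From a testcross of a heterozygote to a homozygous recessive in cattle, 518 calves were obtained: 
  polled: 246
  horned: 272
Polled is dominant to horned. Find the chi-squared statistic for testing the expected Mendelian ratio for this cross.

1.305

A testcross of a heterozygote (Aa × aa) gives a 1:1 phenotypic ratio.
The 1:1 ratio has 2 parts, so with N = 518 the expected counts are:
  polled: 518 × 1/2 = 259
  horned: 518 × 1/2 = 259
χ² = Σ (O − E)² / E
  polled: (246 − 259)² / 259 = 0.6525
  horned: (272 − 259)² / 259 = 0.6525
χ² = 0.6525 + 0.6525 = 1.305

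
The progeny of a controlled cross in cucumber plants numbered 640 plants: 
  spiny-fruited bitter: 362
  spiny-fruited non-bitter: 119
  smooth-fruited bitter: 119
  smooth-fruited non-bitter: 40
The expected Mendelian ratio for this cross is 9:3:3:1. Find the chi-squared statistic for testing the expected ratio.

0.028

Expected counts for N = 640 under a 9:3:3:1 ratio (total parts = 16):
  spiny-fruited bitter: 640 × 9/16 = 360
  spiny-fruited non-bitter: 640 × 3/16 = 120
  smooth-fruited bitter: 640 × 3/16 = 120
  smooth-fruited non-bitter: 640 × 1/16 = 40
χ² = Σ (O − E)² / E
  spiny-fruited bitter: (362 − 360)² / 360 = 0.0111
  spiny-fruited non-bitter: (119 − 120)² / 120 = 0.0083
  smooth-fruited bitter: (119 − 120)² / 120 = 0.0083
  smooth-fruited non-bitter: (40 − 40)² / 40 = 0.0000
χ² = 0.0111 + 0.0083 + 0.0083 + 0.0000 = 0.0277 ≈ 0.028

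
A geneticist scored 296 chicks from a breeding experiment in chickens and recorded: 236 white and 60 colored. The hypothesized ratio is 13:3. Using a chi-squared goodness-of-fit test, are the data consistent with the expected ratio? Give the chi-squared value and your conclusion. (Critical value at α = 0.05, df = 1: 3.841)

0.449; consistent

Under the 13:3 hypothesis (Σ ratio = 16, N = 296):
  white: 296 × 13/16 = 240.5
  colored: 296 × 3/16 = 55.5
χ² = Σ (O − E)² / E
  white: (236 − 240.5)² / 240.5 = 0.0842
  colored: (60 − 55.5)² / 55.5 = 0.3649
χ² = 0.0842 + 0.3649 = 0.4491 ≈ 0.449
Degrees of freedom = 2 − 1 = 1; critical value at α = 0.05 is 3.841.
Since 0.449 < 3.841, we fail to reject the null hypothesis — the data are consistent with the 13:3 ratio.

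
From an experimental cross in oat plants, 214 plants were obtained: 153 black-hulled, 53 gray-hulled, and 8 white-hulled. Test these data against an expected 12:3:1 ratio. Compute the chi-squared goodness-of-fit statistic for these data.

6.642

Expected counts for N = 214 under a 12:3:1 ratio (total parts = 16):
  black-hulled: 214 × 12/16 = 160.5
  gray-hulled: 214 × 3/16 = 40.125
  white-hulled: 214 × 1/16 = 13.375
χ² = Σ (O − E)² / E
  black-hulled: (153 − 160.5)² / 160.5 = 0.3505
  gray-hulled: (53 − 40.125)² / 40.125 = 4.1312
  white-hulled: (8 − 13.375)² / 13.375 = 2.1600
χ² = 0.3505 + 4.1312 + 2.1600 = 6.6417 ≈ 6.642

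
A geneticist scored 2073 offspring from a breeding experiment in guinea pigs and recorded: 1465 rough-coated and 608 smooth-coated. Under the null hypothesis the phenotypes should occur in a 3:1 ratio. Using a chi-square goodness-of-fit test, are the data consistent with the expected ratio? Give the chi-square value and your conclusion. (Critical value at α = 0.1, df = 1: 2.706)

Under the 3:1 hypothesis (Σ ratio = 4, N = 2073):
  rough-coated: 2073 × 3/4 = 1554.75
  smooth-coated: 2073 × 1/4 = 518.25
χ² = Σ (O − E)² / E
  rough-coated: (1465 − 1554.75)² / 1554.75 = 5.1809
  smooth-coated: (608 − 518.25)² / 518.25 = 15.5428
χ² = 5.1809 + 15.5428 = 20.7237 ≈ 20.724
Degrees of freedom = 2 − 1 = 1; critical value at α = 0.1 is 2.706.
Since 20.724 > 2.706, we reject the null hypothesis — the data do not fit the 3:1 ratio.

20.724; not consistent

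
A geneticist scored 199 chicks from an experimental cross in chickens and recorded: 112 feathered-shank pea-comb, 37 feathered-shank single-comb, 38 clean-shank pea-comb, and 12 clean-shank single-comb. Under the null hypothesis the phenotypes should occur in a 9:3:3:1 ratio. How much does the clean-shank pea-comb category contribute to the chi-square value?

0.013

Under the 9:3:3:1 hypothesis (Σ ratio = 16, N = 199):
  feathered-shank pea-comb: 199 × 9/16 = 111.9375
  feathered-shank single-comb: 199 × 3/16 = 37.3125
  clean-shank pea-comb: 199 × 3/16 = 37.3125
  clean-shank single-comb: 199 × 1/16 = 12.4375
Contribution of clean-shank pea-comb: (38 − 37.3125)² / 37.3125 = 0.0127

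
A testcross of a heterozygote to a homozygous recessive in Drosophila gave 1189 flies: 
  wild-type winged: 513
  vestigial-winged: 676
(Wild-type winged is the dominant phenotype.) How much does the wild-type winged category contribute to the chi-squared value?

11.173

A testcross of a heterozygote (Aa × aa) gives a 1:1 phenotypic ratio.
Total ratio parts = 2. Expected numbers out of 1189:
  wild-type winged: 1189 × 1/2 = 594.5
  vestigial-winged: 1189 × 1/2 = 594.5
Contribution of wild-type winged: (513 − 594.5)² / 594.5 = 11.1728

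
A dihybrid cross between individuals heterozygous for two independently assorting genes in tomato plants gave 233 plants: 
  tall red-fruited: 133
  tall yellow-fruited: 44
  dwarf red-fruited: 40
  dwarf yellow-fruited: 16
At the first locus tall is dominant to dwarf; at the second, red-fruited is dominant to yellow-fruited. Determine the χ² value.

A dihybrid F₂ with independent assortment and complete dominance at both loci gives a 9:3:3:1 phenotypic ratio.
Total ratio parts = 16. Expected numbers out of 233:
  tall red-fruited: 233 × 9/16 = 131.0625
  tall yellow-fruited: 233 × 3/16 = 43.6875
  dwarf red-fruited: 233 × 3/16 = 43.6875
  dwarf yellow-fruited: 233 × 1/16 = 14.5625
χ² = Σ (O − E)² / E
  tall red-fruited: (133 − 131.0625)² / 131.0625 = 0.0286
  tall yellow-fruited: (44 − 43.6875)² / 43.6875 = 0.0022
  dwarf red-fruited: (40 − 43.6875)² / 43.6875 = 0.3112
  dwarf yellow-fruited: (16 − 14.5625)² / 14.5625 = 0.1419
χ² = 0.0286 + 0.0022 + 0.3112 + 0.1419 = 0.4839 ≈ 0.484

0.484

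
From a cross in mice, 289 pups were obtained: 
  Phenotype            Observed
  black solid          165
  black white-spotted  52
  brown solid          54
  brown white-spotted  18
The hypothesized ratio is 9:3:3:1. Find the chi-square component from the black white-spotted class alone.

The 9:3:3:1 ratio has 16 parts, so with N = 289 the expected counts are:
  black solid: 289 × 9/16 = 162.5625
  black white-spotted: 289 × 3/16 = 54.1875
  brown solid: 289 × 3/16 = 54.1875
  brown white-spotted: 289 × 1/16 = 18.0625
Contribution of black white-spotted: (52 − 54.1875)² / 54.1875 = 0.0883

0.088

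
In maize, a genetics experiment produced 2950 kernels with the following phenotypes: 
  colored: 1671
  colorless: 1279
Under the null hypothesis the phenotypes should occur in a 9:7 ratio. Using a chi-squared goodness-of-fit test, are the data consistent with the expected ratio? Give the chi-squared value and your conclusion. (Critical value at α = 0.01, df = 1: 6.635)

Under the 9:7 hypothesis (Σ ratio = 16, N = 2950):
  colored: 2950 × 9/16 = 1659.375
  colorless: 2950 × 7/16 = 1290.625
χ² = Σ (O − E)² / E
  colored: (1671 − 1659.375)² / 1659.375 = 0.0814
  colorless: (1279 − 1290.625)² / 1290.625 = 0.1047
χ² = 0.0814 + 0.1047 = 0.1861 ≈ 0.186
Degrees of freedom = 2 − 1 = 1; critical value at α = 0.01 is 6.635.
Since 0.186 < 6.635, we fail to reject the null hypothesis — the data are consistent with the 9:7 ratio.

0.186; consistent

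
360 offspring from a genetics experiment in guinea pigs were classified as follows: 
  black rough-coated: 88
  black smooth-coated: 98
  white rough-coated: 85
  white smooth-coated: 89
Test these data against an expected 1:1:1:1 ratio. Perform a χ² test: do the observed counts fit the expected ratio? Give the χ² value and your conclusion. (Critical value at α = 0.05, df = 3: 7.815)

Expected counts for N = 360 under a 1:1:1:1 ratio (total parts = 4):
  black rough-coated: 360 × 1/4 = 90
  black smooth-coated: 360 × 1/4 = 90
  white rough-coated: 360 × 1/4 = 90
  white smooth-coated: 360 × 1/4 = 90
χ² = Σ (O − E)² / E
  black rough-coated: (88 − 90)² / 90 = 0.0444
  black smooth-coated: (98 − 90)² / 90 = 0.7111
  white rough-coated: (85 − 90)² / 90 = 0.2778
  white smooth-coated: (89 − 90)² / 90 = 0.0111
χ² = 0.0444 + 0.7111 + 0.2778 + 0.0111 = 1.0444 ≈ 1.044
Degrees of freedom = 4 − 1 = 3; critical value at α = 0.05 is 7.815.
Since 1.044 < 7.815, we fail to reject the null hypothesis — the data are consistent with the 1:1:1:1 ratio.

1.044; consistent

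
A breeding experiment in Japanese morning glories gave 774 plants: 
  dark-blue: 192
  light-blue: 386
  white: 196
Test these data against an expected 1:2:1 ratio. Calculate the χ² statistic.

Under the 1:2:1 hypothesis (Σ ratio = 4, N = 774):
  dark-blue: 774 × 1/4 = 193.5
  light-blue: 774 × 2/4 = 387
  white: 774 × 1/4 = 193.5
χ² = Σ (O − E)² / E
  dark-blue: (192 − 193.5)² / 193.5 = 0.0116
  light-blue: (386 − 387)² / 387 = 0.0026
  white: (196 − 193.5)² / 193.5 = 0.0323
χ² = 0.0116 + 0.0026 + 0.0323 = 0.0465 ≈ 0.047

0.047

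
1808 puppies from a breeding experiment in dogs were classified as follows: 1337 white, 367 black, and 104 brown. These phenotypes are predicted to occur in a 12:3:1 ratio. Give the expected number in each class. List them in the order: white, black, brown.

1356, 339, 113

Expected counts for N = 1808 under a 12:3:1 ratio (total parts = 16):
  white: 1808 × 12/16 = 1356
  black: 1808 × 3/16 = 339
  brown: 1808 × 1/16 = 113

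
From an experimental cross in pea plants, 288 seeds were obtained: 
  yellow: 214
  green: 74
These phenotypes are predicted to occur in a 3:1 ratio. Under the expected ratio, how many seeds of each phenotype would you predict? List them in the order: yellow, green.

Expected counts for N = 288 under a 3:1 ratio (total parts = 4):
  yellow: 288 × 3/4 = 216
  green: 288 × 1/4 = 72

216, 72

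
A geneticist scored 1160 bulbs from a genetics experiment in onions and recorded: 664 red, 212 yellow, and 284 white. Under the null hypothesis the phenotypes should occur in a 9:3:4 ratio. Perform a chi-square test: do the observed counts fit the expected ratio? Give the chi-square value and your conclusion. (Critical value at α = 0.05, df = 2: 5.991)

Total ratio parts = 16. Expected numbers out of 1160:
  red: 1160 × 9/16 = 652.5
  yellow: 1160 × 3/16 = 217.5
  white: 1160 × 4/16 = 290
χ² = Σ (O − E)² / E
  red: (664 − 652.5)² / 652.5 = 0.2027
  yellow: (212 − 217.5)² / 217.5 = 0.1391
  white: (284 − 290)² / 290 = 0.1241
χ² = 0.2027 + 0.1391 + 0.1241 = 0.4659 ≈ 0.466
Degrees of freedom = 3 − 1 = 2; critical value at α = 0.05 is 5.991.
Since 0.466 < 5.991, we fail to reject the null hypothesis — the data are consistent with the 9:3:4 ratio.

0.466; consistent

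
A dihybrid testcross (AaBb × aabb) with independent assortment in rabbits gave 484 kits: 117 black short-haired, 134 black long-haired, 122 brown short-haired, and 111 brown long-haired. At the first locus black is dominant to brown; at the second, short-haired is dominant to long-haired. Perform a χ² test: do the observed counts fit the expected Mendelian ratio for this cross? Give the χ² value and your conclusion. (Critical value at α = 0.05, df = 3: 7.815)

2.364; consistent

A dihybrid testcross with independent assortment gives a 1:1:1:1 ratio.
Under the 1:1:1:1 hypothesis (Σ ratio = 4, N = 484):
  black short-haired: 484 × 1/4 = 121
  black long-haired: 484 × 1/4 = 121
  brown short-haired: 484 × 1/4 = 121
  brown long-haired: 484 × 1/4 = 121
χ² = Σ (O − E)² / E
  black short-haired: (117 − 121)² / 121 = 0.1322
  black long-haired: (134 − 121)² / 121 = 1.3967
  brown short-haired: (122 − 121)² / 121 = 0.0083
  brown long-haired: (111 − 121)² / 121 = 0.8264
χ² = 0.1322 + 1.3967 + 0.0083 + 0.8264 = 2.3636 ≈ 2.364
Degrees of freedom = 4 − 1 = 3; critical value at α = 0.05 is 7.815.
Since 2.364 < 7.815, we fail to reject the null hypothesis — the data are consistent with the 1:1:1:1 ratio.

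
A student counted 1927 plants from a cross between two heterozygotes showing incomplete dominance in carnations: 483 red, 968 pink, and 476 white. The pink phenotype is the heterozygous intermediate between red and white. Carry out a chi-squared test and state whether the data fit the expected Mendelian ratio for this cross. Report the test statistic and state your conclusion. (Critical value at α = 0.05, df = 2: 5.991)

0.093; consistent

With incomplete dominance, a heterozygote × heterozygote cross gives a 1:2:1 phenotypic ratio.
Total ratio parts = 4. Expected numbers out of 1927:
  red: 1927 × 1/4 = 481.75
  pink: 1927 × 2/4 = 963.5
  white: 1927 × 1/4 = 481.75
χ² = Σ (O − E)² / E
  red: (483 − 481.75)² / 481.75 = 0.0032
  pink: (968 − 963.5)² / 963.5 = 0.0210
  white: (476 − 481.75)² / 481.75 = 0.0686
χ² = 0.0032 + 0.0210 + 0.0686 = 0.0928 ≈ 0.093
Degrees of freedom = 3 − 1 = 2; critical value at α = 0.05 is 5.991.
Since 0.093 < 5.991, we fail to reject the null hypothesis — the data are consistent with the 1:2:1 ratio.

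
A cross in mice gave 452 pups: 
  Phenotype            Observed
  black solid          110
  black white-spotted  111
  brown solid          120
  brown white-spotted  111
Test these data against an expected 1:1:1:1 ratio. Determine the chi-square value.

0.584

Expected counts for N = 452 under a 1:1:1:1 ratio (total parts = 4):
  black solid: 452 × 1/4 = 113
  black white-spotted: 452 × 1/4 = 113
  brown solid: 452 × 1/4 = 113
  brown white-spotted: 452 × 1/4 = 113
χ² = Σ (O − E)² / E
  black solid: (110 − 113)² / 113 = 0.0796
  black white-spotted: (111 − 113)² / 113 = 0.0354
  brown solid: (120 − 113)² / 113 = 0.4336
  brown white-spotted: (111 − 113)² / 113 = 0.0354
χ² = 0.0796 + 0.0354 + 0.4336 + 0.0354 = 0.584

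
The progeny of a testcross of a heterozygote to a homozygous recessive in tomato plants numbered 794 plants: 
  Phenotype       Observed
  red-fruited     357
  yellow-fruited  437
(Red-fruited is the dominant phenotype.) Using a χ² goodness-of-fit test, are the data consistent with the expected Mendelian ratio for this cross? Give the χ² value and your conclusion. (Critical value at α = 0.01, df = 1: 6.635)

A testcross of a heterozygote (Aa × aa) gives a 1:1 phenotypic ratio.
Total ratio parts = 2. Expected numbers out of 794:
  red-fruited: 794 × 1/2 = 397
  yellow-fruited: 794 × 1/2 = 397
χ² = Σ (O − E)² / E
  red-fruited: (357 − 397)² / 397 = 4.0302
  yellow-fruited: (437 − 397)² / 397 = 4.0302
χ² = 4.0302 + 4.0302 = 8.0604 ≈ 8.060
Degrees of freedom = 2 − 1 = 1; critical value at α = 0.01 is 6.635.
Since 8.060 > 6.635, we reject the null hypothesis — the data do not fit the 1:1 ratio.

8.060; not consistent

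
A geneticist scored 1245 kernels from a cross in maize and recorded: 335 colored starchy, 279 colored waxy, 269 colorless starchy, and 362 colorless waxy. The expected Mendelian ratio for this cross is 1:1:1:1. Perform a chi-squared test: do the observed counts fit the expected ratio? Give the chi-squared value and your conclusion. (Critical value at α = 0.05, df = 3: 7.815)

Expected counts for N = 1245 under a 1:1:1:1 ratio (total parts = 4):
  colored starchy: 1245 × 1/4 = 311.25
  colored waxy: 1245 × 1/4 = 311.25
  colorless starchy: 1245 × 1/4 = 311.25
  colorless waxy: 1245 × 1/4 = 311.25
χ² = Σ (O − E)² / E
  colored starchy: (335 − 311.25)² / 311.25 = 1.8122
  colored waxy: (279 − 311.25)² / 311.25 = 3.3416
  colorless starchy: (269 − 311.25)² / 311.25 = 5.7351
  colorless waxy: (362 − 311.25)² / 311.25 = 8.2749
χ² = 1.8122 + 3.3416 + 5.7351 + 8.2749 = 19.1638 ≈ 19.164
Degrees of freedom = 4 − 1 = 3; critical value at α = 0.05 is 7.815.
Since 19.164 > 7.815, we reject the null hypothesis — the data do not fit the 1:1:1:1 ratio.

19.164; not consistent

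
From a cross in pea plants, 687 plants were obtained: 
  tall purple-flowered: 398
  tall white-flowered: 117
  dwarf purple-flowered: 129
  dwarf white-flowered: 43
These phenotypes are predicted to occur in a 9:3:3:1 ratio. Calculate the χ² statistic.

Total ratio parts = 16. Expected numbers out of 687:
  tall purple-flowered: 687 × 9/16 = 386.4375
  tall white-flowered: 687 × 3/16 = 128.8125
  dwarf purple-flowered: 687 × 3/16 = 128.8125
  dwarf white-flowered: 687 × 1/16 = 42.9375
χ² = Σ (O − E)² / E
  tall purple-flowered: (398 − 386.4375)² / 386.4375 = 0.3460
  tall white-flowered: (117 − 128.8125)² / 128.8125 = 1.0832
  dwarf purple-flowered: (129 − 128.8125)² / 128.8125 = 0.0003
  dwarf white-flowered: (43 − 42.9375)² / 42.9375 = 0.0001
χ² = 0.3460 + 1.0832 + 0.0003 + 0.0001 = 1.4296 ≈ 1.430

1.430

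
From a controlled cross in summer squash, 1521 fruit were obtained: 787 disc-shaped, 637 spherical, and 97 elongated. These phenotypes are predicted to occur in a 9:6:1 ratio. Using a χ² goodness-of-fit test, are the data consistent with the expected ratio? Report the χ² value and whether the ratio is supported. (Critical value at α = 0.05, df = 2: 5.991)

Under the 9:6:1 hypothesis (Σ ratio = 16, N = 1521):
  disc-shaped: 1521 × 9/16 = 855.5625
  spherical: 1521 × 6/16 = 570.375
  elongated: 1521 × 1/16 = 95.0625
χ² = Σ (O − E)² / E
  disc-shaped: (787 − 855.5625)² / 855.5625 = 5.4944
  spherical: (637 − 570.375)² / 570.375 = 7.7824
  elongated: (97 − 95.0625)² / 95.0625 = 0.0395
χ² = 5.4944 + 7.7824 + 0.0395 = 13.3163 ≈ 13.316
Degrees of freedom = 3 − 1 = 2; critical value at α = 0.05 is 5.991.
Since 13.316 > 5.991, we reject the null hypothesis — the data do not fit the 9:6:1 ratio.

13.316; not consistent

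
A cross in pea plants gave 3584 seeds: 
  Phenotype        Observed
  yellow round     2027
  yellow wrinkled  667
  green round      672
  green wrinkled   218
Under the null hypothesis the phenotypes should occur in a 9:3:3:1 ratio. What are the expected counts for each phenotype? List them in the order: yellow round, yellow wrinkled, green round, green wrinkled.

The 9:3:3:1 ratio has 16 parts, so with N = 3584 the expected counts are:
  yellow round: 3584 × 9/16 = 2016
  yellow wrinkled: 3584 × 3/16 = 672
  green round: 3584 × 3/16 = 672
  green wrinkled: 3584 × 1/16 = 224

2016, 672, 672, 224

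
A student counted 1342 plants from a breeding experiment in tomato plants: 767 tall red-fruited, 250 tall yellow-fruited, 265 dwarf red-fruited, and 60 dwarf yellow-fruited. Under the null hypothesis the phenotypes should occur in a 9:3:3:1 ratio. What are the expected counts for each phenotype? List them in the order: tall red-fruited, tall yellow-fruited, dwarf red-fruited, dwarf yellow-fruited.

The 9:3:3:1 ratio has 16 parts, so with N = 1342 the expected counts are:
  tall red-fruited: 1342 × 9/16 = 754.875
  tall yellow-fruited: 1342 × 3/16 = 251.625
  dwarf red-fruited: 1342 × 3/16 = 251.625
  dwarf yellow-fruited: 1342 × 1/16 = 83.875

754.875, 251.625, 251.625, 83.875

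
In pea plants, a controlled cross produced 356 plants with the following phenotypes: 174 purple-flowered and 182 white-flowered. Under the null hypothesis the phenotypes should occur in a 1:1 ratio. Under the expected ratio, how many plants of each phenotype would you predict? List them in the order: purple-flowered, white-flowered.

178, 178

Expected counts for N = 356 under a 1:1 ratio (total parts = 2):
  purple-flowered: 356 × 1/2 = 178
  white-flowered: 356 × 1/2 = 178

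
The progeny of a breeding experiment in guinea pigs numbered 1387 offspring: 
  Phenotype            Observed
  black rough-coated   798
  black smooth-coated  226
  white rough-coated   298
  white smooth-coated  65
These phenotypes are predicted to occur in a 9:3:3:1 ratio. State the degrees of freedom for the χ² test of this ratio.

3

A goodness-of-fit test with 4 phenotype classes has df = 4 − 1 = 3.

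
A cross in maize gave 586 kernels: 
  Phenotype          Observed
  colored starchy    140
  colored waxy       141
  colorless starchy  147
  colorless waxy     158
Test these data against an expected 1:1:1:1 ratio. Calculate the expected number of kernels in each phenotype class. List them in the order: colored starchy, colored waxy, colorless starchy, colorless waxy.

Under the 1:1:1:1 hypothesis (Σ ratio = 4, N = 586):
  colored starchy: 586 × 1/4 = 146.5
  colored waxy: 586 × 1/4 = 146.5
  colorless starchy: 586 × 1/4 = 146.5
  colorless waxy: 586 × 1/4 = 146.5

146.5, 146.5, 146.5, 146.5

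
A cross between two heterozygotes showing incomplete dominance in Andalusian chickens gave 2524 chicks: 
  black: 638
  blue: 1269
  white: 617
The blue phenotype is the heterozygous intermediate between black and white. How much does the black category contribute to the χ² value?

0.078

With incomplete dominance, a heterozygote × heterozygote cross gives a 1:2:1 phenotypic ratio.
Under the 1:2:1 hypothesis (Σ ratio = 4, N = 2524):
  black: 2524 × 1/4 = 631
  blue: 2524 × 2/4 = 1262
  white: 2524 × 1/4 = 631
Contribution of black: (638 − 631)² / 631 = 0.0777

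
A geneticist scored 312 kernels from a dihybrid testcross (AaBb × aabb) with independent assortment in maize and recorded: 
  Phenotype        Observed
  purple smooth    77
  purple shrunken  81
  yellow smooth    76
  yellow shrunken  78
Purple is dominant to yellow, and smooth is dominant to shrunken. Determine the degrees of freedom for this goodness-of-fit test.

A dihybrid testcross with independent assortment gives a 1:1:1:1 ratio.
A goodness-of-fit test with 4 phenotype classes has df = 4 − 1 = 3.

3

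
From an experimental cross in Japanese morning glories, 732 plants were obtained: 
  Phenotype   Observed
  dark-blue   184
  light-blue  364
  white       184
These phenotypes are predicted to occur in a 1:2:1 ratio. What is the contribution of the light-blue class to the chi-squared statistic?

The 1:2:1 ratio has 4 parts, so with N = 732 the expected counts are:
  dark-blue: 732 × 1/4 = 183
  light-blue: 732 × 2/4 = 366
  white: 732 × 1/4 = 183
Contribution of light-blue: (364 − 366)² / 366 = 0.0109

0.011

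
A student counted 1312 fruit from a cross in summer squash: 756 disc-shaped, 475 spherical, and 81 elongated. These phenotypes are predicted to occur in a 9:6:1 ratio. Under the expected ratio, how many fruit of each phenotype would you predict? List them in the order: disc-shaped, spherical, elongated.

Expected counts for N = 1312 under a 9:6:1 ratio (total parts = 16):
  disc-shaped: 1312 × 9/16 = 738
  spherical: 1312 × 6/16 = 492
  elongated: 1312 × 1/16 = 82

738, 492, 82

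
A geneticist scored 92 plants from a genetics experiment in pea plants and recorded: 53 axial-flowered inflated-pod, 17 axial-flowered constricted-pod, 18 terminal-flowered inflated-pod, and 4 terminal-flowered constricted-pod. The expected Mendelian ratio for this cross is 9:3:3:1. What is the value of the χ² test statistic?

0.599

Expected counts for N = 92 under a 9:3:3:1 ratio (total parts = 16):
  axial-flowered inflated-pod: 92 × 9/16 = 51.75
  axial-flowered constricted-pod: 92 × 3/16 = 17.25
  terminal-flowered inflated-pod: 92 × 3/16 = 17.25
  terminal-flowered constricted-pod: 92 × 1/16 = 5.75
χ² = Σ (O − E)² / E
  axial-flowered inflated-pod: (53 − 51.75)² / 51.75 = 0.0302
  axial-flowered constricted-pod: (17 − 17.25)² / 17.25 = 0.0036
  terminal-flowered inflated-pod: (18 − 17.25)² / 17.25 = 0.0326
  terminal-flowered constricted-pod: (4 − 5.75)² / 5.75 = 0.5326
χ² = 0.0302 + 0.0036 + 0.0326 + 0.5326 = 0.599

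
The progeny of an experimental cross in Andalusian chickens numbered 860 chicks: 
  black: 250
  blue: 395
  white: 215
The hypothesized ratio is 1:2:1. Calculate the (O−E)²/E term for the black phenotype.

Under the 1:2:1 hypothesis (Σ ratio = 4, N = 860):
  black: 860 × 1/4 = 215
  blue: 860 × 2/4 = 430
  white: 860 × 1/4 = 215
Contribution of black: (250 − 215)² / 215 = 5.6977

5.698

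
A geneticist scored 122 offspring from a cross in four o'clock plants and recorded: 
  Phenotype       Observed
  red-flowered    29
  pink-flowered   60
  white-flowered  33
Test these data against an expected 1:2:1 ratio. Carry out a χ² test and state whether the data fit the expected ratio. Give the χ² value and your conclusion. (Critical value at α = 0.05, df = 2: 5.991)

The 1:2:1 ratio has 4 parts, so with N = 122 the expected counts are:
  red-flowered: 122 × 1/4 = 30.5
  pink-flowered: 122 × 2/4 = 61
  white-flowered: 122 × 1/4 = 30.5
χ² = Σ (O − E)² / E
  red-flowered: (29 − 30.5)² / 30.5 = 0.0738
  pink-flowered: (60 − 61)² / 61 = 0.0164
  white-flowered: (33 − 30.5)² / 30.5 = 0.2049
χ² = 0.0738 + 0.0164 + 0.2049 = 0.2951 ≈ 0.295
Degrees of freedom = 3 − 1 = 2; critical value at α = 0.05 is 5.991.
Since 0.295 < 5.991, we fail to reject the null hypothesis — the data are consistent with the 1:2:1 ratio.

0.295; consistent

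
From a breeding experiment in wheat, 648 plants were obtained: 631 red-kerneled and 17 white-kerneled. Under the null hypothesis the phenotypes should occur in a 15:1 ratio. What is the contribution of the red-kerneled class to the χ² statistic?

Expected counts for N = 648 under a 15:1 ratio (total parts = 16):
  red-kerneled: 648 × 15/16 = 607.5
  white-kerneled: 648 × 1/16 = 40.5
Contribution of red-kerneled: (631 − 607.5)² / 607.5 = 0.9091

0.909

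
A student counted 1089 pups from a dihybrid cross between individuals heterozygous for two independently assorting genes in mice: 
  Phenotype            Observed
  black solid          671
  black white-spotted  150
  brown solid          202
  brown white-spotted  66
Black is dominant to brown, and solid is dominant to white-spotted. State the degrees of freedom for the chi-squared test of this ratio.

A dihybrid F₂ with independent assortment and complete dominance at both loci gives a 9:3:3:1 phenotypic ratio.
A goodness-of-fit test with 4 phenotype classes has df = 4 − 1 = 3.

3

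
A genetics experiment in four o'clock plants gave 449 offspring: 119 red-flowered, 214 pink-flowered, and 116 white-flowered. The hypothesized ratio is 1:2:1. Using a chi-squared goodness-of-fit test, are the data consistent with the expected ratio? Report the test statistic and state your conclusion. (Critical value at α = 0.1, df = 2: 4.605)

The 1:2:1 ratio has 4 parts, so with N = 449 the expected counts are:
  red-flowered: 449 × 1/4 = 112.25
  pink-flowered: 449 × 2/4 = 224.5
  white-flowered: 449 × 1/4 = 112.25
χ² = Σ (O − E)² / E
  red-flowered: (119 − 112.25)² / 112.25 = 0.4059
  pink-flowered: (214 − 224.5)² / 224.5 = 0.4911
  white-flowered: (116 − 112.25)² / 112.25 = 0.1253
χ² = 0.4059 + 0.4911 + 0.1253 = 1.0223 ≈ 1.022
Degrees of freedom = 3 − 1 = 2; critical value at α = 0.1 is 4.605.
Since 1.022 < 4.605, we fail to reject the null hypothesis — the data are consistent with the 1:2:1 ratio.

1.022; consistent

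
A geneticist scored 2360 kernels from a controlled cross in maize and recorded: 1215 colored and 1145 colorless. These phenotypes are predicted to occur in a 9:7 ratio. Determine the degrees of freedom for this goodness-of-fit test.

A goodness-of-fit test with 2 phenotype classes has df = 2 − 1 = 1.

1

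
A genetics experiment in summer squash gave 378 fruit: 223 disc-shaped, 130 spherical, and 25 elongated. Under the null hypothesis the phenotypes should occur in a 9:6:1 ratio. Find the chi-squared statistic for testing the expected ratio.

1.560

Under the 9:6:1 hypothesis (Σ ratio = 16, N = 378):
  disc-shaped: 378 × 9/16 = 212.625
  spherical: 378 × 6/16 = 141.75
  elongated: 378 × 1/16 = 23.625
χ² = Σ (O − E)² / E
  disc-shaped: (223 − 212.625)² / 212.625 = 0.5062
  spherical: (130 − 141.75)² / 141.75 = 0.9740
  elongated: (25 − 23.625)² / 23.625 = 0.0800
χ² = 0.5062 + 0.9740 + 0.0800 = 1.5602 ≈ 1.560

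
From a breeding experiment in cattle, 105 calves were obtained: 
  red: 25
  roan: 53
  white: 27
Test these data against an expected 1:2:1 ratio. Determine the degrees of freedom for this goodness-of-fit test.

A goodness-of-fit test with 3 phenotype classes has df = 3 − 1 = 2.

2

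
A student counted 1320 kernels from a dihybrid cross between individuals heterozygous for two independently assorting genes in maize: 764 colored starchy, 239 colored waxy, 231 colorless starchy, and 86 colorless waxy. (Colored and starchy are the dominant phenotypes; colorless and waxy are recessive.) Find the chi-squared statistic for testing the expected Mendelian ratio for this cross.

A dihybrid F₂ with independent assortment and complete dominance at both loci gives a 9:3:3:1 phenotypic ratio.
Expected counts for N = 1320 under a 9:3:3:1 ratio (total parts = 16):
  colored starchy: 1320 × 9/16 = 742.5
  colored waxy: 1320 × 3/16 = 247.5
  colorless starchy: 1320 × 3/16 = 247.5
  colorless waxy: 1320 × 1/16 = 82.5
χ² = Σ (O − E)² / E
  colored starchy: (764 − 742.5)² / 742.5 = 0.6226
  colored waxy: (239 − 247.5)² / 247.5 = 0.2919
  colorless starchy: (231 − 247.5)² / 247.5 = 1.1000
  colorless waxy: (86 − 82.5)² / 82.5 = 0.1485
χ² = 0.6226 + 0.2919 + 1.1000 + 0.1485 = 2.163

2.163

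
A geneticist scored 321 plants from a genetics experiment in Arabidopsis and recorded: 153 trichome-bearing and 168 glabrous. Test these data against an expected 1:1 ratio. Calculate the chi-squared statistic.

The 1:1 ratio has 2 parts, so with N = 321 the expected counts are:
  trichome-bearing: 321 × 1/2 = 160.5
  glabrous: 321 × 1/2 = 160.5
χ² = Σ (O − E)² / E
  trichome-bearing: (153 − 160.5)² / 160.5 = 0.3505
  glabrous: (168 − 160.5)² / 160.5 = 0.3505
χ² = 0.3505 + 0.3505 = 0.701

0.701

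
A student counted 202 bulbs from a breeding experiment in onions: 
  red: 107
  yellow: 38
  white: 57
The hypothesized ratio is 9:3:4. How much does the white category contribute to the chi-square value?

0.837

Expected counts for N = 202 under a 9:3:4 ratio (total parts = 16):
  red: 202 × 9/16 = 113.625
  yellow: 202 × 3/16 = 37.875
  white: 202 × 4/16 = 50.5
Contribution of white: (57 − 50.5)² / 50.5 = 0.8366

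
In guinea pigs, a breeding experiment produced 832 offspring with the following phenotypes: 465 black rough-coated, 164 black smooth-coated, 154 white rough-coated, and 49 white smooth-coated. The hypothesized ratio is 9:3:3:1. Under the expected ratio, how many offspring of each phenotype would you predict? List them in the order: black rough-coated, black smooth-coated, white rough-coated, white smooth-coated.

The 9:3:3:1 ratio has 16 parts, so with N = 832 the expected counts are:
  black rough-coated: 832 × 9/16 = 468
  black smooth-coated: 832 × 3/16 = 156
  white rough-coated: 832 × 3/16 = 156
  white smooth-coated: 832 × 1/16 = 52

468, 156, 156, 52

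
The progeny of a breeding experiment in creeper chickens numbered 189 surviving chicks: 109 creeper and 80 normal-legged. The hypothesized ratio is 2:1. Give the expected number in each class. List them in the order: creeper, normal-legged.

Expected counts for N = 189 under a 2:1 ratio (total parts = 3):
  creeper: 189 × 2/3 = 126
  normal-legged: 189 × 1/3 = 63

126, 63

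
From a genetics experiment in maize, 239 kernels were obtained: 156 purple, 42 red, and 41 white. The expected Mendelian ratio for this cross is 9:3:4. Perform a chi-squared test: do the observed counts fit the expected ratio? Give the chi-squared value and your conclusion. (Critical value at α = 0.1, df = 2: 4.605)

9.519; not consistent

Expected counts for N = 239 under a 9:3:4 ratio (total parts = 16):
  purple: 239 × 9/16 = 134.4375
  red: 239 × 3/16 = 44.8125
  white: 239 × 4/16 = 59.75
χ² = Σ (O − E)² / E
  purple: (156 − 134.4375)² / 134.4375 = 3.4584
  red: (42 − 44.8125)² / 44.8125 = 0.1765
  white: (41 − 59.75)² / 59.75 = 5.8839
χ² = 3.4584 + 0.1765 + 5.8839 = 9.5188 ≈ 9.519
Degrees of freedom = 3 − 1 = 2; critical value at α = 0.1 is 4.605.
Since 9.519 > 4.605, we reject the null hypothesis — the data do not fit the 9:3:4 ratio.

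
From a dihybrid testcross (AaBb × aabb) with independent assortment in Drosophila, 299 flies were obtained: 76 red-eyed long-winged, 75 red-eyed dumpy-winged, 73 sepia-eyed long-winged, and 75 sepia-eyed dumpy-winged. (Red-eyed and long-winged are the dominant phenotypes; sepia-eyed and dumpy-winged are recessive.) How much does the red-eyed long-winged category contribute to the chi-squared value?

0.021

A dihybrid testcross with independent assortment gives a 1:1:1:1 ratio.
Under the 1:1:1:1 hypothesis (Σ ratio = 4, N = 299):
  red-eyed long-winged: 299 × 1/4 = 74.75
  red-eyed dumpy-winged: 299 × 1/4 = 74.75
  sepia-eyed long-winged: 299 × 1/4 = 74.75
  sepia-eyed dumpy-winged: 299 × 1/4 = 74.75
Contribution of red-eyed long-winged: (76 − 74.75)² / 74.75 = 0.0209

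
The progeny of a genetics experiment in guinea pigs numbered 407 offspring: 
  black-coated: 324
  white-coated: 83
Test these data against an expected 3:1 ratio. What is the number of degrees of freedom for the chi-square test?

1

A goodness-of-fit test with 2 phenotype classes has df = 2 − 1 = 1.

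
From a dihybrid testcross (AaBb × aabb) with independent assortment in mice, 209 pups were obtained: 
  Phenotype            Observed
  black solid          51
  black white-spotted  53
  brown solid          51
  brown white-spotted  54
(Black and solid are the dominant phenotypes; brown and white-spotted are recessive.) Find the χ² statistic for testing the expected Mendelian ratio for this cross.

A dihybrid testcross with independent assortment gives a 1:1:1:1 ratio.
Under the 1:1:1:1 hypothesis (Σ ratio = 4, N = 209):
  black solid: 209 × 1/4 = 52.25
  black white-spotted: 209 × 1/4 = 52.25
  brown solid: 209 × 1/4 = 52.25
  brown white-spotted: 209 × 1/4 = 52.25
χ² = Σ (O − E)² / E
  black solid: (51 − 52.25)² / 52.25 = 0.0299
  black white-spotted: (53 − 52.25)² / 52.25 = 0.0108
  brown solid: (51 − 52.25)² / 52.25 = 0.0299
  brown white-spotted: (54 − 52.25)² / 52.25 = 0.0586
χ² = 0.0299 + 0.0108 + 0.0299 + 0.0586 = 0.1292 ≈ 0.129

0.129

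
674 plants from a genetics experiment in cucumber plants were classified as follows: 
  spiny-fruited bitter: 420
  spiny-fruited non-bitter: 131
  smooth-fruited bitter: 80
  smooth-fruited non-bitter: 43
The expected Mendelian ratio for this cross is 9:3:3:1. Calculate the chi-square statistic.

21.612

Under the 9:3:3:1 hypothesis (Σ ratio = 16, N = 674):
  spiny-fruited bitter: 674 × 9/16 = 379.125
  spiny-fruited non-bitter: 674 × 3/16 = 126.375
  smooth-fruited bitter: 674 × 3/16 = 126.375
  smooth-fruited non-bitter: 674 × 1/16 = 42.125
χ² = Σ (O − E)² / E
  spiny-fruited bitter: (420 − 379.125)² / 379.125 = 4.4069
  spiny-fruited non-bitter: (131 − 126.375)² / 126.375 = 0.1693
  smooth-fruited bitter: (80 − 126.375)² / 126.375 = 17.0179
  smooth-fruited non-bitter: (43 − 42.125)² / 42.125 = 0.0182
χ² = 4.4069 + 0.1693 + 17.0179 + 0.0182 = 21.6123 ≈ 21.612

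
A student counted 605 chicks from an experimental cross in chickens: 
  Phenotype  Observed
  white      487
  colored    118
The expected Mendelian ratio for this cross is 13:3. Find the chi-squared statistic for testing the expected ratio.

Total ratio parts = 16. Expected numbers out of 605:
  white: 605 × 13/16 = 491.5625
  colored: 605 × 3/16 = 113.4375
χ² = Σ (O − E)² / E
  white: (487 − 491.5625)² / 491.5625 = 0.0423
  colored: (118 − 113.4375)² / 113.4375 = 0.1835
χ² = 0.0423 + 0.1835 = 0.2258 ≈ 0.226

0.226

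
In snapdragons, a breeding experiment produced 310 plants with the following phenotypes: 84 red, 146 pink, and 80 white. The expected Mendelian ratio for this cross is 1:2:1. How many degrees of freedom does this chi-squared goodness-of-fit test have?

2

A goodness-of-fit test with 3 phenotype classes has df = 3 − 1 = 2.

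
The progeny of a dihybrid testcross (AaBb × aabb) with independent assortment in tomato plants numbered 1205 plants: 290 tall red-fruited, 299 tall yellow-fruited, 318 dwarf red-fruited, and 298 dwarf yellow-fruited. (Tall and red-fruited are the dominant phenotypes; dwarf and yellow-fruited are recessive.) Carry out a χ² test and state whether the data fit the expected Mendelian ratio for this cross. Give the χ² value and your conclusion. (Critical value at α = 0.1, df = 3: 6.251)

1.403; consistent

A dihybrid testcross with independent assortment gives a 1:1:1:1 ratio.
Total ratio parts = 4. Expected numbers out of 1205:
  tall red-fruited: 1205 × 1/4 = 301.25
  tall yellow-fruited: 1205 × 1/4 = 301.25
  dwarf red-fruited: 1205 × 1/4 = 301.25
  dwarf yellow-fruited: 1205 × 1/4 = 301.25
χ² = Σ (O − E)² / E
  tall red-fruited: (290 − 301.25)² / 301.25 = 0.4201
  tall yellow-fruited: (299 − 301.25)² / 301.25 = 0.0168
  dwarf red-fruited: (318 − 301.25)² / 301.25 = 0.9313
  dwarf yellow-fruited: (298 − 301.25)² / 301.25 = 0.0351
χ² = 0.4201 + 0.0168 + 0.9313 + 0.0351 = 1.4033 ≈ 1.403
Degrees of freedom = 4 − 1 = 3; critical value at α = 0.1 is 6.251.
Since 1.403 < 6.251, we fail to reject the null hypothesis — the data are consistent with the 1:1:1:1 ratio.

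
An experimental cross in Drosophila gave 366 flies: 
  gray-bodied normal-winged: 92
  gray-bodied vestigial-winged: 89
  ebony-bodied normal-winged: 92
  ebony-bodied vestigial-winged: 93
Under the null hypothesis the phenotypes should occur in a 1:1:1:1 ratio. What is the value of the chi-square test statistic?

Expected counts for N = 366 under a 1:1:1:1 ratio (total parts = 4):
  gray-bodied normal-winged: 366 × 1/4 = 91.5
  gray-bodied vestigial-winged: 366 × 1/4 = 91.5
  ebony-bodied normal-winged: 366 × 1/4 = 91.5
  ebony-bodied vestigial-winged: 366 × 1/4 = 91.5
χ² = Σ (O − E)² / E
  gray-bodied normal-winged: (92 − 91.5)² / 91.5 = 0.0027
  gray-bodied vestigial-winged: (89 − 91.5)² / 91.5 = 0.0683
  ebony-bodied normal-winged: (92 − 91.5)² / 91.5 = 0.0027
  ebony-bodied vestigial-winged: (93 − 91.5)² / 91.5 = 0.0246
χ² = 0.0027 + 0.0683 + 0.0027 + 0.0246 = 0.0983 ≈ 0.098

0.098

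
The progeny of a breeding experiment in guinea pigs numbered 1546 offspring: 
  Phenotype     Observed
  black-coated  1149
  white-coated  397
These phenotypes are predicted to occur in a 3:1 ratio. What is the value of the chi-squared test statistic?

Expected counts for N = 1546 under a 3:1 ratio (total parts = 4):
  black-coated: 1546 × 3/4 = 1159.5
  white-coated: 1546 × 1/4 = 386.5
χ² = Σ (O − E)² / E
  black-coated: (1149 − 1159.5)² / 1159.5 = 0.0951
  white-coated: (397 − 386.5)² / 386.5 = 0.2853
χ² = 0.0951 + 0.2853 = 0.3804 ≈ 0.380

0.380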